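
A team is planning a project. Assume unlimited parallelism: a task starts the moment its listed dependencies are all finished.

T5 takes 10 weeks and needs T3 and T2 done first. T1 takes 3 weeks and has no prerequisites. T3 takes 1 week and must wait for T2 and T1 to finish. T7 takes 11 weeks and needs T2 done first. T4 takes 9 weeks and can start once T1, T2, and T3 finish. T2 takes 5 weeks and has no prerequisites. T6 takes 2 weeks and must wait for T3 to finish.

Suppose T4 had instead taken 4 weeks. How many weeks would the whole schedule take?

Actual critical path: T2→T3→T5 = 5+1+10 = 16 ⇒ 16 weeks.
T4 is off the critical path — its longest chain is 15 weeks, giving 1 of slack.
That remains the longest chain; total 16 weeks.

16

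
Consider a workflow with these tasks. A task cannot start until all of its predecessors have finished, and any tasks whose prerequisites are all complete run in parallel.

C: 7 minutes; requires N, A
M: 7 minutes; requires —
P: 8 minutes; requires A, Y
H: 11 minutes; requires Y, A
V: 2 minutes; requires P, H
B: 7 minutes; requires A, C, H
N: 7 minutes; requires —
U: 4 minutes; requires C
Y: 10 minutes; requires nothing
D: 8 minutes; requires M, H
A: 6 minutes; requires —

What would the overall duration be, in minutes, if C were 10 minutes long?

29

As given, the longest chain is Y→H→D = 10+11+8 = 29, so the finish is 29 minutes.
The longest path through C is only 21 minutes, so C has float 8.
That remains the longest chain; total 29 minutes.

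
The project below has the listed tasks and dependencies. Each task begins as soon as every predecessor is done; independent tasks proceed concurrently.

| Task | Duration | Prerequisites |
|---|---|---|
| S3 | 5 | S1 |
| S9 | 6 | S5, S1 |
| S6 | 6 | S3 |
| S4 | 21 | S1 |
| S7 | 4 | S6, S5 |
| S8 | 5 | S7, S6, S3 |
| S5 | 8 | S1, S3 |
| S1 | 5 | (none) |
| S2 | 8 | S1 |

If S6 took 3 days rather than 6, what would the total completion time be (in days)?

27

As given, the longest chain is S1→S3→S5→S7→S8 = 5+5+8+4+5 = 27, so the finish is 27 days.
The longest path through S6 is only 25 days, so S6 has float 2.
That remains the longest chain; total 27 days.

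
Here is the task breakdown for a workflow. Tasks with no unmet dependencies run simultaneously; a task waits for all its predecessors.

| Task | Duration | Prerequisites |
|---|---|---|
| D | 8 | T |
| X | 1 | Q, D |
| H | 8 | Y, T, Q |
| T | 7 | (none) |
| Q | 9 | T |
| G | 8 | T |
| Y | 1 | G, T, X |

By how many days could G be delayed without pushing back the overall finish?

2

T→Q→X→Y→H = 7+9+1+1+8 = 26 sets the makespan at 26 days.
Longest path through G: 24 days (earliest finish 15, latest finish 17).
Float = 26 − 24 = 2.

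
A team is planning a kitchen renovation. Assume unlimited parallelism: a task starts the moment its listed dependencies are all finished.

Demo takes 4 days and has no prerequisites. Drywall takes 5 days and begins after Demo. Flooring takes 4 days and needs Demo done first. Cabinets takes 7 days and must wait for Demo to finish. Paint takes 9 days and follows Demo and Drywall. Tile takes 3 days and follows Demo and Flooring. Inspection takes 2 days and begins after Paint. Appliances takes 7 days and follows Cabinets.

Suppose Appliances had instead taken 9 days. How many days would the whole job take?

20

Critical path before the change: Demo→Drywall→Paint→Inspection = 4+5+9+2 = 20 giving 20 days.
The longest path through Appliances is only 18 days, so Appliances has float 2.
The critical path is still Demo→Drywall→Paint→Inspection; finish is now 20 days.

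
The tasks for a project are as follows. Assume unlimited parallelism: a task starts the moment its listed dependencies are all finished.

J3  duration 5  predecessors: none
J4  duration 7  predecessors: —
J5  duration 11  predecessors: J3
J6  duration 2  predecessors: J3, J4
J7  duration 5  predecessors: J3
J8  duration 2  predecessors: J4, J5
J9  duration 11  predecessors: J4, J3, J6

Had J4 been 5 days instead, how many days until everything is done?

The binding path is J4→J6→J9 = 7+2+11 = 20; finish at 20 days.
J4 lies on that path, so at 5 days the path becomes 18 days.
Now J3→J5→J8 = 5+11+2 = 18 is longest, so the finish becomes 18 days.

18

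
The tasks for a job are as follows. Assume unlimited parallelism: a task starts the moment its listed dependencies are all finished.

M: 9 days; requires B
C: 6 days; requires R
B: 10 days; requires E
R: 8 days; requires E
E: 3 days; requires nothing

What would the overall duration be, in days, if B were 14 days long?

Critical path before the change: E→B→M = 3+10+9 = 22 giving 22 days.
B is on the critical path; changing it to 14 makes that path 26 days.
That remains the longest chain; total 26 days.

26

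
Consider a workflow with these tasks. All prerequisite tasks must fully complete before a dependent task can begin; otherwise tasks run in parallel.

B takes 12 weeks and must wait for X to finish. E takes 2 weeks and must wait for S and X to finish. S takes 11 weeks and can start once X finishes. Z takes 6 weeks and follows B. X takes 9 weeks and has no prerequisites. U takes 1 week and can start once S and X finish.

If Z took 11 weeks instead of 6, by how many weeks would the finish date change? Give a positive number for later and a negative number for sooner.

5

As given, the longest chain is X→B→Z = 9+12+6 = 27, so the finish is 27 weeks.
Z lies on that path, so at 11 weeks the path becomes 32 weeks.
That remains the longest chain; total 32 weeks.
Change in finish: 32 − 27 = +5 weeks.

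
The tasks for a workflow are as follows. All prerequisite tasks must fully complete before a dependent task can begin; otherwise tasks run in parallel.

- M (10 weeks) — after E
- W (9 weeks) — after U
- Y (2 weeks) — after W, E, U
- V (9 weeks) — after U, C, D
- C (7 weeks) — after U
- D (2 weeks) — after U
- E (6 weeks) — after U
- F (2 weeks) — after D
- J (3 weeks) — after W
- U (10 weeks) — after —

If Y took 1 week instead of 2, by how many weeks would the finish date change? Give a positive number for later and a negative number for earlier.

0

Baseline: U→E→M = 10+6+10 = 26 → 26 weeks.
Y is off the critical path — its longest chain is 21 weeks, giving 5 of slack.
The critical path is still U→E→M; finish is now 26 weeks.
Change in finish: 26 − 26 = +0 weeks.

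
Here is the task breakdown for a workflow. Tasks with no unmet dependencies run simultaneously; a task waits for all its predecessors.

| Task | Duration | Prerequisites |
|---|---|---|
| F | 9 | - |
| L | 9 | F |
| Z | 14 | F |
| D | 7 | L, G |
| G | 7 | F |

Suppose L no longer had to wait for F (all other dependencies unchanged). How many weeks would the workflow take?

23

Before: longest chain F→L→D = 9+9+7 = 25, finish 25.
Without F→L, L's earliest start moves from 9 to 0.
After: F→Z = 9+14 = 23 → 23 weeks.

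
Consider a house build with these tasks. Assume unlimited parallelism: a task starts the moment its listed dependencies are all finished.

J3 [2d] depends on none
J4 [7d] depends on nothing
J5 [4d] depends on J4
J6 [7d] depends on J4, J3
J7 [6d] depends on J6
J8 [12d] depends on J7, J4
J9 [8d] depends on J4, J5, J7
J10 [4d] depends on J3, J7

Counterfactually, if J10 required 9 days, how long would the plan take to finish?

The binding path is J4→J6→J7→J8 = 7+7+6+12 = 32; finish at 32 days.
J10 is off the critical path — its longest chain is 24 days, giving 8 of slack.
The critical path is still J4→J6→J7→J8; finish is now 32 days.

32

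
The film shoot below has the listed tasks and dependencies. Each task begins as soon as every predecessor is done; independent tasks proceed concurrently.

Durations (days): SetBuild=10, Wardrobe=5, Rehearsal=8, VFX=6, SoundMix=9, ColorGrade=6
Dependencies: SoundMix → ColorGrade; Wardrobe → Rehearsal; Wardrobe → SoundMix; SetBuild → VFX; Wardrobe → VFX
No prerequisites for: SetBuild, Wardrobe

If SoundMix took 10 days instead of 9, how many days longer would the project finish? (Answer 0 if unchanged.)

1

Baseline: Wardrobe→SoundMix→ColorGrade = 5+9+6 = 20 → 20 days.
Since SoundMix is critical, the +1 change carries straight to that chain (now 21 days).
That remains the longest chain; total 21 days.
Change in finish: 21 − 20 = +1 days.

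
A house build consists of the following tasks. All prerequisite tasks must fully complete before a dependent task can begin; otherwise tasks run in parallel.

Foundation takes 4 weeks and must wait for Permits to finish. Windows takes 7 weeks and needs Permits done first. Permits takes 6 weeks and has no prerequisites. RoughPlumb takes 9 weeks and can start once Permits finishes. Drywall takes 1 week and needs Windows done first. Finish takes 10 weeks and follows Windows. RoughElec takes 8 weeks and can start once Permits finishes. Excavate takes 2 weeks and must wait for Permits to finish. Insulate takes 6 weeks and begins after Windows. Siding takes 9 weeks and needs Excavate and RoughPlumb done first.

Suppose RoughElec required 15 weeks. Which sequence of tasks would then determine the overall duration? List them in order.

The binding path is Permits→RoughPlumb→Siding = 6+9+9 = 24; finish at 24 weeks.
The longest path through RoughElec is only 14 weeks, so RoughElec has float 10.
That remains the longest chain; total 24 weeks.

Permits, RoughPlumb, Siding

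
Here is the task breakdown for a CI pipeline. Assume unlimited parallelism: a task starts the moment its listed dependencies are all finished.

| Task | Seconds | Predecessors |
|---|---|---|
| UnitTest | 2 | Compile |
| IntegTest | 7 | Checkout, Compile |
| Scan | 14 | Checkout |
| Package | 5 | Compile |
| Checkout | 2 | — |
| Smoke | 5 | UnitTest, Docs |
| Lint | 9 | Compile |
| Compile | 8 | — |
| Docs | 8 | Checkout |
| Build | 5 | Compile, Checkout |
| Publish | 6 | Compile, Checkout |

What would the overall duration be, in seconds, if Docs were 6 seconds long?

17

Baseline: Compile→Lint = 8+9 = 17 → 17 seconds.
Docs is off the critical path — its longest chain is 15 seconds, giving 2 of slack.
That remains the longest chain; total 17 seconds.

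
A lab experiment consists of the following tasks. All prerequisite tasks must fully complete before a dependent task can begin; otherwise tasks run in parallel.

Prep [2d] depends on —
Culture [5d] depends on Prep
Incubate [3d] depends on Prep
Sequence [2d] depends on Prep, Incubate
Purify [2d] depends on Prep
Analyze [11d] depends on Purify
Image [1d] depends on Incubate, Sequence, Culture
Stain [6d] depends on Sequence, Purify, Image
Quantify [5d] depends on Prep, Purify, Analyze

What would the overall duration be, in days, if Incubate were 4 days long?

As given, the longest chain is Prep→Purify→Analyze→Quantify = 2+2+11+5 = 20, so the finish is 20 days.
The longest path through Incubate is only 14 days, so Incubate has float 6.
That remains the longest chain; total 20 days.

20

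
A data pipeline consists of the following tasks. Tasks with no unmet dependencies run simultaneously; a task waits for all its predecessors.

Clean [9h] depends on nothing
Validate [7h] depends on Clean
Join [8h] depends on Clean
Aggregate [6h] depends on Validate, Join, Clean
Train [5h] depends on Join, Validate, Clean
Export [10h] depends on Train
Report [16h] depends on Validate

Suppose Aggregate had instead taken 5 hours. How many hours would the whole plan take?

32

Actual critical path: Clean→Validate→Report = 9+7+16 = 32 ⇒ 32 hours.
Aggregate has 9 hours of float (longest path through it is 23).
That remains the longest chain; total 32 hours.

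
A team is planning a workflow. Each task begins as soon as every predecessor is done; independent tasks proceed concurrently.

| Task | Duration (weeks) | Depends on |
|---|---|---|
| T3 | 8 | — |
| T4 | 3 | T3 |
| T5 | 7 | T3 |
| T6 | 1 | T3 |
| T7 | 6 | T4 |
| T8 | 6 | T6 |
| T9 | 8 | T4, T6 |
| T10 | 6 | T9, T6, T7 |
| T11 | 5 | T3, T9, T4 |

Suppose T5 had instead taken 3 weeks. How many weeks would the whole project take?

Baseline: T3→T4→T9→T10 = 8+3+8+6 = 25 → 25 weeks.
T5 is off the critical path — its longest chain is 15 weeks, giving 10 of slack.
The critical path is still T3→T4→T9→T10; finish is now 25 weeks.

25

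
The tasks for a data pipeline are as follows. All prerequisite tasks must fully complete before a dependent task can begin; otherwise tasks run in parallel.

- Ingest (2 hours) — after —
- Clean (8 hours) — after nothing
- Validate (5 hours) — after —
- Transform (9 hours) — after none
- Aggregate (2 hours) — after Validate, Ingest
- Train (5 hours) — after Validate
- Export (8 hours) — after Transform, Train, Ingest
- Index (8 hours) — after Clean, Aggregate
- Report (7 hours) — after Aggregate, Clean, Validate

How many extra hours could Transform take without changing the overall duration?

Validate→Train→Export = 5+5+8 = 18 sets the makespan at 18 hours.
Longest path through Transform: 17 hours (earliest finish 9, latest finish 10).
So Transform can slip 10 − 9 = 1 hour.

1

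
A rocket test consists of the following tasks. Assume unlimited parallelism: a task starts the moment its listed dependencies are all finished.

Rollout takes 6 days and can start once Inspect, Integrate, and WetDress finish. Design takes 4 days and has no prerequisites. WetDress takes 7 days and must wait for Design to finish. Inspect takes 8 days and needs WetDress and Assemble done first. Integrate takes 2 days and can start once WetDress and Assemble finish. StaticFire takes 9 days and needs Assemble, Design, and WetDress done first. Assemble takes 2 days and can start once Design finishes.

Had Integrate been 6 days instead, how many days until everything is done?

25

Actual critical path: Design→WetDress→Inspect→Rollout = 4+7+8+6 = 25 ⇒ 25 days.
The longest path through Integrate is only 19 days, so Integrate has float 6.
No other chain overtakes it, so the finish is 25 days.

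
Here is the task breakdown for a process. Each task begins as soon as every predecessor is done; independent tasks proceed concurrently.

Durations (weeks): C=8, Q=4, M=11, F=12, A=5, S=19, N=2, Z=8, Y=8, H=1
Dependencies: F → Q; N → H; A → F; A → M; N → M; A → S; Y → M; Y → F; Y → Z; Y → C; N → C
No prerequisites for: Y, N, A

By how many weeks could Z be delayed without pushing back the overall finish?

8

Y→F→Q = 8+12+4 = 24 sets the makespan at 24 weeks.
The longest chain containing Z totals 16 weeks.
So Z can slip 24 − 16 = 8 weeks.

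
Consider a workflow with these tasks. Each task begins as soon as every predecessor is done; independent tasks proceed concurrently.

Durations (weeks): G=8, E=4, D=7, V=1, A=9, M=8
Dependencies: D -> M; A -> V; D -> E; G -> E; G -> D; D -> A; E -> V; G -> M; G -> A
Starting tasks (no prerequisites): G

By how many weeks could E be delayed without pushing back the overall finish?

G→D→A→V = 8+7+9+1 = 25 sets the makespan at 25 weeks.
E finishes as early as 19 and must finish by 24.
Float = 25 − 20 = 5.

5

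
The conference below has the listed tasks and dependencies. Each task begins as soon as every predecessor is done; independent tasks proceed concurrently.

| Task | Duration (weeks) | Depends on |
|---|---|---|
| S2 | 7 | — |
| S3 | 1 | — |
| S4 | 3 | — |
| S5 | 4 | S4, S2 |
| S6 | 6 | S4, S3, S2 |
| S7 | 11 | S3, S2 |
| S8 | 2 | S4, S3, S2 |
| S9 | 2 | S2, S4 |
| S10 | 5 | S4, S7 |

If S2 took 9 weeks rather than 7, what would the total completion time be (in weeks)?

25

As given, the longest chain is S2→S7→S10 = 7+11+5 = 23, so the finish is 23 weeks.
S2 is on the critical path; changing it to 9 makes that path 25 weeks.
The critical path is still S2→S7→S10; finish is now 25 weeks.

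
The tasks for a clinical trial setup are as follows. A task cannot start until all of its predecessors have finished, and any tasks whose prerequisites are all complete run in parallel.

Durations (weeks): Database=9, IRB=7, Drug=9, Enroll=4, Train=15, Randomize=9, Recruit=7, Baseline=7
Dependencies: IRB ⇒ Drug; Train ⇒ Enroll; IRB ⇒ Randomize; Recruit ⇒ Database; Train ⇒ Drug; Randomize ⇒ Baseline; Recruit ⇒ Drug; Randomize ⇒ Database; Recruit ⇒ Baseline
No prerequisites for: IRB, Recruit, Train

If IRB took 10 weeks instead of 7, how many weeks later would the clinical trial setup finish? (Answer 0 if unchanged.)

As given, the longest chain is IRB→Randomize→Database = 7+9+9 = 25, so the finish is 25 weeks.
IRB is on the critical path; changing it to 10 makes that path 28 weeks.
The critical path is still IRB→Randomize→Database; finish is now 28 weeks.
Change in finish: 28 − 25 = +3 weeks.

3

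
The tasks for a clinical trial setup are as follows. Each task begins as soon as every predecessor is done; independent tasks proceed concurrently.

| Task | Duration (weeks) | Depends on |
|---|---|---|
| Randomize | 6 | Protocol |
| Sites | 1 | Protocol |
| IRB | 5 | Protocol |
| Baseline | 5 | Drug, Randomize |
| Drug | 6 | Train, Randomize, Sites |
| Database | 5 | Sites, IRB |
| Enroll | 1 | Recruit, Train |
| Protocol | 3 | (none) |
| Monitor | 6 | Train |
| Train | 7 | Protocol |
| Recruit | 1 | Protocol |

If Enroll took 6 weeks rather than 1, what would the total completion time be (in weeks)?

As given, the longest chain is Protocol→Train→Drug→Baseline = 3+7+6+5 = 21, so the finish is 21 weeks.
Enroll has 10 weeks of float (longest path through it is 11).
The critical path is still Protocol→Train→Drug→Baseline; finish is now 21 weeks.

21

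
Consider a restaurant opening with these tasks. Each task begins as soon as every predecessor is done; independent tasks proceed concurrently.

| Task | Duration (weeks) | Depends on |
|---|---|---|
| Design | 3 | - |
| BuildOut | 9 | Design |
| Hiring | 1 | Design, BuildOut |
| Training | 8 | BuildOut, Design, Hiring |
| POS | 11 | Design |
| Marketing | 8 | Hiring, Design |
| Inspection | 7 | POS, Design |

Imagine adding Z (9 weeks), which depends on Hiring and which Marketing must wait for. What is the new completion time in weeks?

30

Originally the project takes 21 weeks.
With Z inserted, Marketing now waits for max(Hiring, Design, Z).
New critical path: Design→BuildOut→Hiring→Z→Marketing = 3+9+1+9+8 = 30 ⇒ 30 weeks.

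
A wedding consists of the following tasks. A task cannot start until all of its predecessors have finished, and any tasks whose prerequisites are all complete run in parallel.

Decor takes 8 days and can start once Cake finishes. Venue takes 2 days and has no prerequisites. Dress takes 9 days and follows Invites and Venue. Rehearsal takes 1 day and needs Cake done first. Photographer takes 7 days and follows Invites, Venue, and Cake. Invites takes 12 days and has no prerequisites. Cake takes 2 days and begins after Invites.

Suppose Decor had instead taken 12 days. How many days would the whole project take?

26

Actual critical path: Invites→Cake→Decor = 12+2+8 = 22 ⇒ 22 days.
Since Decor is critical, the +4 change carries straight to that chain (now 26 days).
The critical path is still Invites→Cake→Decor; finish is now 26 days.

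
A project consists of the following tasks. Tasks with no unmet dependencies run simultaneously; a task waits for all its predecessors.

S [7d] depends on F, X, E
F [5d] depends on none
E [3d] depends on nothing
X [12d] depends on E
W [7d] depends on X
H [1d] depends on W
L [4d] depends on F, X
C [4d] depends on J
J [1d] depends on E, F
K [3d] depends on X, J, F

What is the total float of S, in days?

Critical path: E→X→W→H = 3+12+7+1 = 23, so the finish is 23 days.
The longest chain containing S totals 22 days.
So S can slip 23 − 22 = 1 day.

1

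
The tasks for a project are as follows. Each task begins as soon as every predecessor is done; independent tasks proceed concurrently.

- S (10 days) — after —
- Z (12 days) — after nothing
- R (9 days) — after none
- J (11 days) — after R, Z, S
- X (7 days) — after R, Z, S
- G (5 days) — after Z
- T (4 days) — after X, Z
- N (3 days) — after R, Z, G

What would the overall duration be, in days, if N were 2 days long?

23

The binding path is Z→J = 12+11 = 23; finish at 23 days.
The longest path through N is only 20 days, so N has float 3.
The critical path is still Z→J; finish is now 23 days.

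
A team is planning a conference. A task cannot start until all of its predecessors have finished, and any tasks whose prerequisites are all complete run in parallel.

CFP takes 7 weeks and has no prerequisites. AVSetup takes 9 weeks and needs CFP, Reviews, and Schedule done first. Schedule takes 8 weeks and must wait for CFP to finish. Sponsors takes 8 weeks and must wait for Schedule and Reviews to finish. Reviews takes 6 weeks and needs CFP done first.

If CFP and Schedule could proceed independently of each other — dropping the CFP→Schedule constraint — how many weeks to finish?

22

With the dependency in place, CFP→Schedule→AVSetup = 7+8+9 = 24 sets the finish at 24 weeks.
Without CFP→Schedule, Schedule's earliest start moves from 7 to 0.
New critical path: CFP→Reviews→AVSetup = 7+6+9 = 22 ⇒ 22 weeks.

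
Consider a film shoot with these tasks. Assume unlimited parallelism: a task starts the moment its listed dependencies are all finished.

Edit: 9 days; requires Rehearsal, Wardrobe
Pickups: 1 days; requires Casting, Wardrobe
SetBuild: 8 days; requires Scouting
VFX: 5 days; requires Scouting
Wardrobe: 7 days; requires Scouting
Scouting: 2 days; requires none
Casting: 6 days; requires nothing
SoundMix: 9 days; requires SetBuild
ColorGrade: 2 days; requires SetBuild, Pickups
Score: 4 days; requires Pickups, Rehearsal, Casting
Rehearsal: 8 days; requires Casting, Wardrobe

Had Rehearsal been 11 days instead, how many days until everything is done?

Actual critical path: Scouting→Wardrobe→Rehearsal→Edit = 2+7+8+9 = 26 ⇒ 26 days.
Rehearsal is on the critical path; changing it to 11 makes that path 29 days.
That remains the longest chain; total 29 days.

29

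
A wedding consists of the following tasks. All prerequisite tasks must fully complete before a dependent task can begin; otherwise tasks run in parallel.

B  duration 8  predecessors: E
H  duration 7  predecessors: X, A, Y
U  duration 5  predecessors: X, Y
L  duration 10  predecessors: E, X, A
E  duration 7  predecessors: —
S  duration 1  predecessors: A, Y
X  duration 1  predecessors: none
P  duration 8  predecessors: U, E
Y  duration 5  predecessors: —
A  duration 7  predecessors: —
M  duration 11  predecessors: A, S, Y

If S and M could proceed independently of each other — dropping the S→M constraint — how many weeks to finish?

18

Before: longest chain A→S→M = 7+1+11 = 19, finish 19.
Without S→M, M's earliest start moves from 8 to 7.
New critical path: A→M = 7+11 = 18 ⇒ 18 weeks.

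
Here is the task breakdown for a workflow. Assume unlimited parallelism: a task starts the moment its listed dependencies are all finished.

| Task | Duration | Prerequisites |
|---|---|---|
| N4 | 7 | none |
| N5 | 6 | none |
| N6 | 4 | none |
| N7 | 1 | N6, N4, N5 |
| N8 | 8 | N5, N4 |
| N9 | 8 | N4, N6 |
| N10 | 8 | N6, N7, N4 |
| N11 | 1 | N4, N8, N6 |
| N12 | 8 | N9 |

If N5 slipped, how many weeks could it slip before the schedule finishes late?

8

Critical path: N4→N9→N12 = 7+8+8 = 23, so the finish is 23 weeks.
The longest chain containing N5 totals 15 weeks.
So N5 can slip 14 − 6 = 8 weeks.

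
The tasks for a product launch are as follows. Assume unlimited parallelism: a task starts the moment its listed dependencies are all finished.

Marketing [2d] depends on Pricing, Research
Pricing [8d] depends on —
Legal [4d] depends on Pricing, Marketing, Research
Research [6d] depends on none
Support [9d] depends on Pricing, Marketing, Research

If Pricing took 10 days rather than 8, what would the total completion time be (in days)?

21

As given, the longest chain is Pricing→Marketing→Support = 8+2+9 = 19, so the finish is 19 days.
Pricing lies on that path, so at 10 days the path becomes 21 days.
The critical path is still Pricing→Marketing→Support; finish is now 21 days.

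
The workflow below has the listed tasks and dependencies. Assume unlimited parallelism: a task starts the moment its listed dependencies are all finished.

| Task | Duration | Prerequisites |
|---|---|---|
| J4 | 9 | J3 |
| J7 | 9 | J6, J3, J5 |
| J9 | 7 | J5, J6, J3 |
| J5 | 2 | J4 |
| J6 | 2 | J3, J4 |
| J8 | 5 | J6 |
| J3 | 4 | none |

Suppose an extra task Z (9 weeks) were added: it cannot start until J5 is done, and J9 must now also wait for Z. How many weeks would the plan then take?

Originally the plan takes 24 weeks.
With Z inserted, J9 now waits for max(J5, J6, J3, Z).
New critical path: J3→J4→J5→Z→J9 = 4+9+2+9+7 = 31 ⇒ 31 weeks.

31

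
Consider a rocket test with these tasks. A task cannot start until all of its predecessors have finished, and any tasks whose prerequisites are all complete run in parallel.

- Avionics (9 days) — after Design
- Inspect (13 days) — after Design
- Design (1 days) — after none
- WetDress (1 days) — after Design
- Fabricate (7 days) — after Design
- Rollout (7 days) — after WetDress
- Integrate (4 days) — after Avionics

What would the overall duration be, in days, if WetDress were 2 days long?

14

The binding path is Design→Avionics→Integrate = 1+9+4 = 14; finish at 14 days.
WetDress is off the critical path — its longest chain is 9 days, giving 5 of slack.
That remains the longest chain; total 14 days.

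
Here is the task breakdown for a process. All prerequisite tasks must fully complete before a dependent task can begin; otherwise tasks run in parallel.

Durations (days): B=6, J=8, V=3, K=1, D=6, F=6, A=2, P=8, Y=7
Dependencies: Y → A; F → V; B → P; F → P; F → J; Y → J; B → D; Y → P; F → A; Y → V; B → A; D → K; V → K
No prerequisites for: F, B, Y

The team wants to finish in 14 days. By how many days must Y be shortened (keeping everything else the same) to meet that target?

Current finish: 15 days; target: 14.
Y is on every critical path, so each day cut from Y cuts the finish by one (this holds down to a finish of 14).
Need 15 − 14 = 1 day off Y → Y becomes 6 days, finish becomes 14.

1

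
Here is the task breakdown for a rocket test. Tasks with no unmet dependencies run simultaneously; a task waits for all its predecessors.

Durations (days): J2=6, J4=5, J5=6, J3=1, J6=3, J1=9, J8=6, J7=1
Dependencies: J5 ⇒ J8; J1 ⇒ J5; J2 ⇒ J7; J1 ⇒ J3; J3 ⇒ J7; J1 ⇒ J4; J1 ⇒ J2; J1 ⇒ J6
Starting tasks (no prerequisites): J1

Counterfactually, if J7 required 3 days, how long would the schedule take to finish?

21

Critical path before the change: J1→J5→J8 = 9+6+6 = 21 giving 21 days.
The longest path through J7 is only 16 days, so J7 has float 5.
No other chain overtakes it, so the finish is 21 days.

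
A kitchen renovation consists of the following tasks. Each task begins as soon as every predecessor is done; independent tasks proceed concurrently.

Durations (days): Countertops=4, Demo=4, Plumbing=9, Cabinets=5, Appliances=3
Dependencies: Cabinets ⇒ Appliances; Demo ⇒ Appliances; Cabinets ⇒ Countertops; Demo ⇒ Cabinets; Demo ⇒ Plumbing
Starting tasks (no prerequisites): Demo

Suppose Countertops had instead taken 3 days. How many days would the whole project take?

Baseline: Demo→Cabinets→Countertops = 4+5+4 = 13 → 13 days.
Countertops lies on that path, so at 3 days the path becomes 12 days.
New critical path: Demo→Plumbing = 4+9 = 13 ⇒ 13 days.

13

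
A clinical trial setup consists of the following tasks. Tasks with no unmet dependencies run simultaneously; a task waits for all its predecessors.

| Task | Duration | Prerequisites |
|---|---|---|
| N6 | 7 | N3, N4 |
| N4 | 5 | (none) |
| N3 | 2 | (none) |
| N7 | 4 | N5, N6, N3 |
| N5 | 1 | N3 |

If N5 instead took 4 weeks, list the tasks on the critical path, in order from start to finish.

N4, N6, N7

The binding path is N4→N6→N7 = 5+7+4 = 16; finish at 16 weeks.
The longest path through N5 is only 7 weeks, so N5 has float 9.
That remains the longest chain; total 16 weeks.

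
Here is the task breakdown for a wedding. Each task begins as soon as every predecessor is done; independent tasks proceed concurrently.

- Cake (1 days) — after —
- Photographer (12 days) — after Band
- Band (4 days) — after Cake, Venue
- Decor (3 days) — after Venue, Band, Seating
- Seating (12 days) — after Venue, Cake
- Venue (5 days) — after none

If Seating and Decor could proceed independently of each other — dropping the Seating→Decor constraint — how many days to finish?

With the dependency in place, Venue→Band→Photographer = 5+4+12 = 21 sets the finish at 21 days.
Without Seating→Decor, Decor's earliest start moves from 17 to 9.
New critical path: Venue→Band→Photographer = 5+4+12 = 21 ⇒ 21 days.

21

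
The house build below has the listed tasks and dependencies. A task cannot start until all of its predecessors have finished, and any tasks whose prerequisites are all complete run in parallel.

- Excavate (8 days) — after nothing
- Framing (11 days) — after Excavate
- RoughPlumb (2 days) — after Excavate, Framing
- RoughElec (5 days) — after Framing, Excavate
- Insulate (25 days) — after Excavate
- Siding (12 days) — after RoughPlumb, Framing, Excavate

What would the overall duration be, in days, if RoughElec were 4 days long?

33

Actual critical path: Excavate→Framing→RoughPlumb→Siding = 8+11+2+12 = 33 ⇒ 33 days.
RoughElec has 9 days of float (longest path through it is 24).
The critical path is still Excavate→Framing→RoughPlumb→Siding; finish is now 33 days.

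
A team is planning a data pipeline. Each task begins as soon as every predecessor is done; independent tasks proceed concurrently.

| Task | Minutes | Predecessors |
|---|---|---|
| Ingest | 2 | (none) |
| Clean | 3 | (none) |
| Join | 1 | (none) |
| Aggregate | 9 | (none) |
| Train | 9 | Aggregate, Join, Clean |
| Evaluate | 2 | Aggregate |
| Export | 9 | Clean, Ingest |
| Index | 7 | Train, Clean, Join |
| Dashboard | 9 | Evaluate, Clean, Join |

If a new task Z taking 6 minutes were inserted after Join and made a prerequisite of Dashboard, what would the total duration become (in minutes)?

25

Originally the schedule takes 25 minutes.
With Z inserted, Dashboard now waits for max(Evaluate, Clean, Join, Z).
New critical path: Aggregate→Train→Index = 9+9+7 = 25 ⇒ 25 minutes.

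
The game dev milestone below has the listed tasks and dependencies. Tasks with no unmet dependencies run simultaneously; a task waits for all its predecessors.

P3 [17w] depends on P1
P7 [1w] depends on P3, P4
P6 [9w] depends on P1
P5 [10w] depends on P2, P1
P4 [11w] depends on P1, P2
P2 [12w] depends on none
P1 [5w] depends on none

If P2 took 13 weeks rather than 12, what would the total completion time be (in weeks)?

Critical path before the change: P2→P4→P7 = 12+11+1 = 24 giving 24 weeks.
Since P2 is critical, the +1 change carries straight to that chain (now 25 weeks).
That remains the longest chain; total 25 weeks.

25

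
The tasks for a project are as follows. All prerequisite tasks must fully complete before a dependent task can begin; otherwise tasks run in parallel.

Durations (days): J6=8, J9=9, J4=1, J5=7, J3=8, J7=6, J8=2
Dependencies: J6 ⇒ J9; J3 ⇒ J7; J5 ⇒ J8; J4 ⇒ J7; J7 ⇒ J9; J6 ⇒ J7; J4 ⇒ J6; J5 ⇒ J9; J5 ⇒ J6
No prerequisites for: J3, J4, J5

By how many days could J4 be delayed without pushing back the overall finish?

6

J5→J6→J7→J9 = 7+8+6+9 = 30 sets the makespan at 30 days.
J4 finishes as early as 1 and must finish by 7.
Slack of J4 = 6 − 0 = 6 days.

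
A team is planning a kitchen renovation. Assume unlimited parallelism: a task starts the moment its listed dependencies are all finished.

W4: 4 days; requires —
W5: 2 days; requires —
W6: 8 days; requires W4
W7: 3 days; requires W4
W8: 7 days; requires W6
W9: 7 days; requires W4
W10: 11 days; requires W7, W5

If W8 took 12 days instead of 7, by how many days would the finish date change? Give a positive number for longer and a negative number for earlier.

5

As given, the longest chain is W4→W6→W8 = 4+8+7 = 19, so the finish is 19 days.
W8 is on the critical path; changing it to 12 makes that path 24 days.
That remains the longest chain; total 24 days.
Change in finish: 24 − 19 = +5 days.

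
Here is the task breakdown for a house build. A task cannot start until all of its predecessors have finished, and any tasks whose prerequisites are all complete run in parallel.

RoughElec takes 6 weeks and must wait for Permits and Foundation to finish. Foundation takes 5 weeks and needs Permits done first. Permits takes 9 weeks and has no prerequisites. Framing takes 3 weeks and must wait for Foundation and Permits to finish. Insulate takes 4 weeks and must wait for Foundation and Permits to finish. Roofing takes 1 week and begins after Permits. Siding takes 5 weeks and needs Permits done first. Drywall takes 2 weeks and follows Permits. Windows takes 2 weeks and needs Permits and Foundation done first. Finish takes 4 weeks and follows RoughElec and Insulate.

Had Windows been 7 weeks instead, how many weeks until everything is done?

24

Baseline: Permits→Foundation→RoughElec→Finish = 9+5+6+4 = 24 → 24 weeks.
Windows is off the critical path — its longest chain is 16 weeks, giving 8 of slack.
The critical path is still Permits→Foundation→RoughElec→Finish; finish is now 24 weeks.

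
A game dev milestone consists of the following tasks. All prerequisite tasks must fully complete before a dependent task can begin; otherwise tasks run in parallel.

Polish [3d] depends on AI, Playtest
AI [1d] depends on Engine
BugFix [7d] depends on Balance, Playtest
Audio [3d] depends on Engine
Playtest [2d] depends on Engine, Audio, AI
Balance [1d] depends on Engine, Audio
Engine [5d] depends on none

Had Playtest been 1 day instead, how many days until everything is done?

Baseline: Engine→Audio→Playtest→BugFix = 5+3+2+7 = 17 → 17 days.
Playtest is on the critical path; changing it to 1 makes that path 16 days.
New critical path: Engine→Audio→Balance→BugFix = 5+3+1+7 = 16 ⇒ 16 days.

16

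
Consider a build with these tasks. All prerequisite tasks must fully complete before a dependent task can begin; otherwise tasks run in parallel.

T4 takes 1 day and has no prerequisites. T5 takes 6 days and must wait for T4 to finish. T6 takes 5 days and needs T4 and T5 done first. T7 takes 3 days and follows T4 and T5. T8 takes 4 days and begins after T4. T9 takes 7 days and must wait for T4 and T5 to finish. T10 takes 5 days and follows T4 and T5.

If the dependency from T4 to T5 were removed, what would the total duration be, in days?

13

Before: longest chain T4→T5→T9 = 1+6+7 = 14, finish 14.
Without T4→T5, T5's earliest start moves from 1 to 0.
After: T5→T9 = 6+7 = 13 → 13 days.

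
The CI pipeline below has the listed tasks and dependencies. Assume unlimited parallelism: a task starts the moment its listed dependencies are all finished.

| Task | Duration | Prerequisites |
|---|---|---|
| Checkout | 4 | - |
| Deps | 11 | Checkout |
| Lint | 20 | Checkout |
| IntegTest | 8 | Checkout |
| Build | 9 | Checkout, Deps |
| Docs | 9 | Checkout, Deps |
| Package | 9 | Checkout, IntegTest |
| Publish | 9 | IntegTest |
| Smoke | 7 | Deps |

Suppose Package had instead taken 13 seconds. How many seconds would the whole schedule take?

25

Critical path before the change: Checkout→Deps→Build = 4+11+9 = 24 giving 24 seconds.
The longest path through Package is only 21 seconds, so Package has float 3.
New critical path: Checkout→IntegTest→Package = 4+8+13 = 25 ⇒ 25 seconds.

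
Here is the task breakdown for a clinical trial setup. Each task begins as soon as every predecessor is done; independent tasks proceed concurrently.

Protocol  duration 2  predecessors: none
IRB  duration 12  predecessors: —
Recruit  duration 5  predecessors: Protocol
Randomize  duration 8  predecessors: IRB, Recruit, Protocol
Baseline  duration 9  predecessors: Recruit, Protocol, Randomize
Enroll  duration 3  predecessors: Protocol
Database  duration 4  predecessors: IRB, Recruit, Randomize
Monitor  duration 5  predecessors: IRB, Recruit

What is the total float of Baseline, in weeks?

0

Critical path: IRB→Randomize→Baseline = 12+8+9 = 29, so the finish is 29 weeks.
The longest chain containing Baseline totals 29 weeks.
Slack of Baseline = 20 − 20 = 0 weeks.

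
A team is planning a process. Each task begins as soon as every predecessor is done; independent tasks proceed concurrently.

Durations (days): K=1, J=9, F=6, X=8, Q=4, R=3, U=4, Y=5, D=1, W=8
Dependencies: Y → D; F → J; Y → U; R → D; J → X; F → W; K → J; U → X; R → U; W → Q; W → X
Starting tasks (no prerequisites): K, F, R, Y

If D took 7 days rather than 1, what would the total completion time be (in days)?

Critical path before the change: F→J→X = 6+9+8 = 23 giving 23 days.
D is off the critical path — its longest chain is 6 days, giving 17 of slack.
The critical path is still F→J→X; finish is now 23 days.

23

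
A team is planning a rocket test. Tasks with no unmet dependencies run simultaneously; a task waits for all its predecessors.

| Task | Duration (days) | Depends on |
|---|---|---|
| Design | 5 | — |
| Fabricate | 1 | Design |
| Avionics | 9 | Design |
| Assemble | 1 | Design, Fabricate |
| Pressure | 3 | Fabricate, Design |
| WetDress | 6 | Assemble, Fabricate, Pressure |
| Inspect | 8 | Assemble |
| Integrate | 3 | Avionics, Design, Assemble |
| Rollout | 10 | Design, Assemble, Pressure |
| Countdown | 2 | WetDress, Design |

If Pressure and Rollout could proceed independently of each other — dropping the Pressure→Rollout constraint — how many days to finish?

Before: longest chain Design→Fabricate→Pressure→Rollout = 5+1+3+10 = 19, finish 19.
Without Pressure→Rollout, Rollout's earliest start moves from 9 to 7.
The longest chain is now Design→Fabricate→Assemble→Rollout = 5+1+1+10 = 17, so the job takes 17 days.

17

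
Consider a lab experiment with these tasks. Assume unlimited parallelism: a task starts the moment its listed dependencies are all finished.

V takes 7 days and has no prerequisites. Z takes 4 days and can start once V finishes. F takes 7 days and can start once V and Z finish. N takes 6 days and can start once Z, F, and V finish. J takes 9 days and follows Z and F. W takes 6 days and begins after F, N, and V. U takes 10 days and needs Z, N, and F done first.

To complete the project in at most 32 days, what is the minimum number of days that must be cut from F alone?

2

Current finish: 34 days; target: 32.
F is on every critical path, so each day cut from F cuts the finish by one (this holds down to a finish of 28).
Need 34 − 32 = 2 days off F → F becomes 5 days, finish becomes 32.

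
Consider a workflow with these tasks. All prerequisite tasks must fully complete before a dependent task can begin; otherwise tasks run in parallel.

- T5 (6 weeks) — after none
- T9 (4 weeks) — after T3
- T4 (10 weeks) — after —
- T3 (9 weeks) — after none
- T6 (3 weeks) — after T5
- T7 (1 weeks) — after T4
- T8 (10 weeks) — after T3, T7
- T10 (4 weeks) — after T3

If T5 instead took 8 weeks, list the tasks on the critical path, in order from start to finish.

Critical path before the change: T4→T7→T8 = 10+1+10 = 21 giving 21 weeks.
T5 is off the critical path — its longest chain is 9 weeks, giving 12 of slack.
The critical path is still T4→T7→T8; finish is now 21 weeks.

T4, T7, T8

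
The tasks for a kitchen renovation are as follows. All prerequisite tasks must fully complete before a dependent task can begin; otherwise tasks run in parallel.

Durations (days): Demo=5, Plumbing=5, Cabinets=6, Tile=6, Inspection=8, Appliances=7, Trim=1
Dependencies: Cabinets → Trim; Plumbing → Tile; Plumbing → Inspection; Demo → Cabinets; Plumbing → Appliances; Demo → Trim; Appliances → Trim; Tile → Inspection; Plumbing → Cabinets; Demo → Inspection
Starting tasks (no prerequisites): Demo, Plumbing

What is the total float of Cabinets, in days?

Plumbing→Tile→Inspection = 5+6+8 = 19 sets the makespan at 19 days.
Longest path through Cabinets: 12 days (earliest finish 11, latest finish 18).
So Cabinets can slip 18 − 11 = 7 days.

7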